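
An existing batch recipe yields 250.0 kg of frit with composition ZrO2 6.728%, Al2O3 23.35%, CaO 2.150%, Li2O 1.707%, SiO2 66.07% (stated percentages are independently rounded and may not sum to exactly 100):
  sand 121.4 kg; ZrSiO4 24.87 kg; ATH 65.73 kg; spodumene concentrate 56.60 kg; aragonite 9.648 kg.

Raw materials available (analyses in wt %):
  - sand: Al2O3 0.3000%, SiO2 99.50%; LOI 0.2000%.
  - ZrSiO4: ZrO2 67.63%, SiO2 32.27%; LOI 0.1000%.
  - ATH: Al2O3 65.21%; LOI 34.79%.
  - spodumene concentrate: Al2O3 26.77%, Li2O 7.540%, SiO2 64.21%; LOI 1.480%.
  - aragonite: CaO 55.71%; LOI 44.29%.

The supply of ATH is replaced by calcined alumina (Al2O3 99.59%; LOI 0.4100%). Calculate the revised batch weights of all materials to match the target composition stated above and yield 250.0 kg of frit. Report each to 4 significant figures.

Mid-chain values are shown (rounded to four significant figures) as written — the whole derivation carries full float precision throughout — each reported value is rounded a single time. Derived quantities (the yield, the five compositions, glass mass, ignition loss, totals) are carried at exact precision from the weighed amounts on 250.0 kg of glass, as written in the problem or answer text.
Per-oxide target masses for 250.0 kg frit:
  ZrO2: 6.728% × 250.0 = 16.82 kg
  Al2O3: 23.35% × 250.0 = 58.38 kg
  CaO: 2.150% × 250.0 = 5.375 kg
  Li2O: 1.707% × 250.0 = 4.268 kg
  SiO2: 66.07% × 250.0 = 165.2 kg
Mass-balance tally per oxide on the weights just shown, versus the basis set out (every target is met by its sum within answer rounding):
  ZrO2: 24.87·0.6763 = 16.82 kg (target 16.82 kg)
  Al2O3: 121.4·0.003000 + 43.04·0.9959 + 56.60·0.2677 = 58.38 kg (target 58.38 kg)
  CaO: 9.648·0.5571 = 5.375 kg (target 5.375 kg)
  Li2O: 56.60·0.07540 = 4.268 kg (target 4.268 kg)
  SiO2: 121.4·0.9950 + 24.87·0.3227 + 56.60·0.6421 = 165.2 kg (target 165.2 kg)
Auditing the glass mass value: whole batch net of LOI = 250.0 kg (the Σ of target masses is 250.0 kg; the stated basis being 250.0 kg — rounding explains the deltas).
Total batch = Σ batch = 255.6 kg; Σ batch·LOI gives LOI loss = 5.555 kg; the yield ratio, glass ÷ batch: 97.83%.

Revised batch per 250.0 kg frit:
  sand: 121.4 kg
  ZrSiO4: 24.87 kg
  calcined alumina: 43.04 kg
  spodumene concentrate: 56.60 kg
  aragonite: 9.648 kg
Total batch = 255.6 kg; LOI loss = 5.555 kg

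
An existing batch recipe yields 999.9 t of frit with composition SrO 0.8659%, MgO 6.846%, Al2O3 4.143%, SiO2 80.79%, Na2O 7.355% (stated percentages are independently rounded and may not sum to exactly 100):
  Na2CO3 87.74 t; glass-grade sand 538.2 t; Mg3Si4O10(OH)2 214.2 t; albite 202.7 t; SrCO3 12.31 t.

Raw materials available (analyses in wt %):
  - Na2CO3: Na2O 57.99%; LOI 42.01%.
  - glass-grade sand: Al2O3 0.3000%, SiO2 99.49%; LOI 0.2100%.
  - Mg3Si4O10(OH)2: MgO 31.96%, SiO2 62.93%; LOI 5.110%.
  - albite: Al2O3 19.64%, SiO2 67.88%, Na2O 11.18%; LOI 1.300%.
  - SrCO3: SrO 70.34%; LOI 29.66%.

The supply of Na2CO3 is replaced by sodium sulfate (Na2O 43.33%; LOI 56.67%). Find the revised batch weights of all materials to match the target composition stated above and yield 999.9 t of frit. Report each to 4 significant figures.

The whole derivation keeps exact precision end to end. Intermediates appear rounded to four significant figures alongside each step — every reported number takes a single rounding — all derived quantities, including the totals, the five compositions, ignition loss, net glass mass, the yield, are computed from the batch weights at 999.9 t of glass in full precision as they appear in the problem or answer text.
Oxide mass targets, per 999.9 t frit:
  SrO: 0.8659% × 999.9 = 8.658 t
  MgO: 6.846% × 999.9 = 68.45 t
  Al2O3: 4.143% × 999.9 = 41.43 t
  SiO2: 80.79% × 999.9 = 807.8 t
  Na2O: 7.355% × 999.9 = 73.54 t
Verifying the oxide balance with the batch weights as given, against the basis in use (every target is met by its sum within answer rounding):
  SrO: 12.31·0.7034 = 8.659 t (target 8.658 t)
  MgO: 214.2·0.3196 = 68.46 t (target 68.45 t)
  Al2O3: 538.2·0.003000 + 202.7·0.1964 = 41.42 t (target 41.43 t)
  SiO2: 538.2·0.9949 + 214.2·0.6293 + 202.7·0.6788 = 807.8 t (target 807.8 t)
  Na2O: 117.4·0.4333 + 202.7·0.1118 = 73.53 t (target 73.54 t)
Mass balance on the glass: total charge less LOI = 999.9 t (the targets, summed, come to 999.9 t; with the basis standing at 999.9 t — deltas are rounding alone).
Summing the batch: Σ batch = 1085 t; LOI removed, Σ of batch·LOI: 84.89 t; yield, glass over the total, = 92.17%.

Revised batch per 999.9 t frit:
  sodium sulfate: 117.4 t
  glass-grade sand: 538.2 t
  Mg3Si4O10(OH)2: 214.2 t
  albite: 202.7 t
  SrCO3: 12.31 t
Total batch = 1085 t; LOI loss = 84.89 t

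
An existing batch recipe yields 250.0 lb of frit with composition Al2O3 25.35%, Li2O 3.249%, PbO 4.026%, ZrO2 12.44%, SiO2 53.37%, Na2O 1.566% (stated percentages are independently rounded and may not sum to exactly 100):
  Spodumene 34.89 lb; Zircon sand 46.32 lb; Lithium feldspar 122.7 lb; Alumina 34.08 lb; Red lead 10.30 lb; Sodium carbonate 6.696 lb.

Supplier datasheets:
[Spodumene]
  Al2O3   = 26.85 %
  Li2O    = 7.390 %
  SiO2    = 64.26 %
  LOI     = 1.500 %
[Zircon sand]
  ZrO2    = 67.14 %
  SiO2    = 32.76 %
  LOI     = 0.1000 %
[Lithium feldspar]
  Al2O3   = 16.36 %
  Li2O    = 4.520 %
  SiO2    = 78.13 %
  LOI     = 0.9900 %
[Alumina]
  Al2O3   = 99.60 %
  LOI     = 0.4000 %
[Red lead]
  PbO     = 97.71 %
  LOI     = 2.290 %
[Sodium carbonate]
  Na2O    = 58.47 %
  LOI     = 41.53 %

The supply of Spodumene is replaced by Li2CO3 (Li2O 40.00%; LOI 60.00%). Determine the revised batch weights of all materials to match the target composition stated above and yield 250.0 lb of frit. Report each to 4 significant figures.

Each numeric step maintains full float precision all the way through; the intermediate values appear rounded off to 4 significant digits in the printout. A single rounding completes each reported number. Derived quantities, which include ignition loss, the six compositions, glass mass, the yield, totals, are recomputed in full precision, as written in problem or answer, from the weighed amounts for 250.0 lb of glass.
Oxide-by-oxide targets in 250.0 lb frit:
  Al2O3: 25.35% × 250.0 = 63.38 lb
  Li2O: 3.249% × 250.0 = 8.123 lb
  PbO: 4.026% × 250.0 = 10.06 lb
  ZrO2: 12.44% × 250.0 = 31.10 lb
  SiO2: 53.37% × 250.0 = 133.4 lb
  Na2O: 1.566% × 250.0 = 3.915 lb
Balance tally, oxide-wise, using the reported weights, on the stated basis (target by target, the sums agree given rounding of the digits):
  Al2O3: 151.4·0.1636 + 38.77·0.9960 = 63.38 lb (target 63.38 lb)
  Li2O: 3.204·0.4000 + 151.4·0.04520 = 8.125 lb (target 8.123 lb)
  PbO: 10.30·0.9771 = 10.06 lb (target 10.06 lb)
  ZrO2: 46.32·0.6714 = 31.10 lb (target 31.10 lb)
  SiO2: 46.32·0.3276 + 151.4·0.7813 = 133.5 lb (target 133.4 lb)
  Na2O: 6.696·0.5847 = 3.915 lb (target 3.915 lb)
Auditing the glass mass value: total batch − LOI = 250.1 lb (oxide target masses add up to 250.0 lb; the stated basis being 250.0 lb — deltas are rounding alone).
Total batch = Σ batch = 256.7 lb; loss to ignition Σ batch·LOI = 6.639 lb; yield = glass ÷ total batch = 97.41%.

Revised batch per 250.0 lb frit:
  Li2CO3: 3.204 lb
  Zircon sand: 46.32 lb
  Lithium feldspar: 151.4 lb
  Alumina: 38.77 lb
  Red lead: 10.30 lb
  Sodium carbonate: 6.696 lb
Total batch = 256.7 lb; LOI loss = 6.639 lb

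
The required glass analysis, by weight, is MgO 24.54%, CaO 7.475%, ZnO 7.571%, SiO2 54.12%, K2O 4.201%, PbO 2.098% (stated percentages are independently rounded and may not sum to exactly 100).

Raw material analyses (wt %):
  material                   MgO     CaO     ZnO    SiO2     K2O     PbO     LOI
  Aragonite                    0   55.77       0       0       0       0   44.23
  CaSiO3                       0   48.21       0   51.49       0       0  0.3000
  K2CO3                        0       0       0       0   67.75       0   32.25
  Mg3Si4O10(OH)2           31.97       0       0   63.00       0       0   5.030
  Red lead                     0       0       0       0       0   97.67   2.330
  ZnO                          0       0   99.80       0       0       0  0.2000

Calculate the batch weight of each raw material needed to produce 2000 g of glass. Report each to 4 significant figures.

Batch per 2000 g glass:
  Aragonite: 74.61 g
  CaSiO3: 223.8 g
  K2CO3: 124.0 g
  Mg3Si4O10(OH)2: 1535 g
  Red lead: 42.96 g
  ZnO: 151.7 g
Total batch = 2152 g; LOI loss = 152.2 g; yield = 92.93%

Values along the way appear, with 4-significant-digit rounding, in the working; the working math holds full float precision all the way through. Each reported result sees exactly one rounding. Derived quantities are re-derived at full precision (the yield, the totals, glass mass, LOI, six oxide percentages) starting from the weights for 2000 g of glass, as set out in problem or answer.
Per-oxide target masses for 2000 g glass:
  MgO: 24.54% × 2000 = 490.8 g
  CaO: 7.475% × 2000 = 149.5 g
  ZnO: 7.571% × 2000 = 151.4 g
  SiO2: 54.12% × 2000 = 1082 g
  K2O: 4.201% × 2000 = 84.02 g
  PbO: 2.098% × 2000 = 41.96 g
A balance pass over the oxides, with the batch weights as given, relative to the basis at hand (each sum matches its target mass given rounding of the digits):
  MgO: 1535·0.3197 = 490.7 g (target 490.8 g)
  CaO: 74.61·0.5577 + 223.8·0.4821 = 149.5 g (target 149.5 g)
  ZnO: 151.7·0.9980 = 151.4 g (target 151.4 g)
  SiO2: 223.8·0.5149 + 1535·0.6300 = 1082 g (target 1082 g)
  K2O: 124.0·0.6775 = 84.01 g (target 84.02 g)
  PbO: 42.96·0.9767 = 41.96 g (target 41.96 g)
Auditing the glass mass value: Σ batch − LOI loss = 2000 g (summing oxide targets gives 2000 g; versus the stated basis of 2000 g — gaps are rounding artifacts).
Batch grand total — Σ batch = 2152 g; LOI loss = Σ batch·LOI = 152.2 g; yield: glass divided by total = 92.93%.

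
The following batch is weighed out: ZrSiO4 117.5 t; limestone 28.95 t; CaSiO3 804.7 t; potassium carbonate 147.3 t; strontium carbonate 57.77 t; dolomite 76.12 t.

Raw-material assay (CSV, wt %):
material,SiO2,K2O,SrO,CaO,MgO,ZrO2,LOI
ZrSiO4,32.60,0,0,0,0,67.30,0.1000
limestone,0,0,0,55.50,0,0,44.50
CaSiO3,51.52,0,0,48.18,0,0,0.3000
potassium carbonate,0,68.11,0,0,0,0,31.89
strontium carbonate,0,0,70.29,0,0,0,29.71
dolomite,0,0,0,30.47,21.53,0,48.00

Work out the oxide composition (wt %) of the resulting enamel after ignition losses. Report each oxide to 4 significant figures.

Each numeric step runs at full precision at every stage — the intermediate values appear, rounded to four significant figures, alongside each step. Each reported figure sees exactly one rounding — all derived quantities (LOI, yield, the six compositions, totals, net glass mass) are re-derived at full precision from the weighed amounts per 1116 t of glass as given in question or answer.
Delivered oxide masses:
  SiO2: 117.5·0.3260 + 804.7·0.5152 = 452.9 t
  K2O: 147.3·0.6811 = 100.3 t
  SrO: 57.77·0.7029 = 40.61 t
  CaO: 28.95·0.5550 + 804.7·0.4818 + 76.12·0.3047 = 427.0 t
  MgO: 76.12·0.2153 = 16.39 t
  ZrO2: 117.5·0.6730 = 79.08 t
LOI: 117.5·0.001000 + 28.95·0.4450 + 804.7·0.003000 + 147.3·0.3189 + 57.77·0.2971 + 76.12·0.4800 = 116.1 t
Glass mass = batch − LOI = 1232 − 116.1 = 1116 t (equal to the oxide-mass sum)
percent by weight: oxide/glass ×100

Glass mass = 1116 t (batch 1232 − LOI 116.1).
Composition: SiO2 40.57%, K2O 8.988%, SrO 3.638%, CaO 38.25%, MgO 1.468%, ZrO2 7.084%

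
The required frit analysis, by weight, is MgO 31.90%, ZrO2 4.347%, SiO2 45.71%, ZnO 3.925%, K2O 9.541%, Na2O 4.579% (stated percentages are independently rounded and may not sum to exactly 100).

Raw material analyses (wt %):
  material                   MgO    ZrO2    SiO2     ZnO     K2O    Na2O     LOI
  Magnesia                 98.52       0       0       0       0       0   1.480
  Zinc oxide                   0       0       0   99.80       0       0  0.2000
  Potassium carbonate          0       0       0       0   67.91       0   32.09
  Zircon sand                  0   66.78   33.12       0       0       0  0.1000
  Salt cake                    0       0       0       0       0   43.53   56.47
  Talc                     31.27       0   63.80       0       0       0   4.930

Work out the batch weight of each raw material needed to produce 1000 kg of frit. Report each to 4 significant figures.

Working values are displayed (rounded to four significant digits) in the printout; the whole derivation holds exact precision through every step. Every reported result is rounded just once; the derived quantities are recomputed from the batch weights at 1000 kg of glass in full precision (net glass mass, six oxide percentages, the totals, ignition loss, the yield) as quoted within the problem or the answer.
Oxide-by-oxide targets in 1000 kg frit:
  MgO: 31.90% × 1000 = 319.0 kg
  ZrO2: 4.347% × 1000 = 43.47 kg
  SiO2: 45.71% × 1000 = 457.1 kg
  ZnO: 3.925% × 1000 = 39.25 kg
  K2O: 9.541% × 1000 = 95.41 kg
  Na2O: 4.579% × 1000 = 45.79 kg
A balance pass over the oxides, working from each reported weight, for the quoted basis mass (every target is met by its sum inside rounding margins):
  MgO: 107.1·0.9852 + 682.7·0.3127 = 319.0 kg (target 319.0 kg)
  ZrO2: 65.09·0.6678 = 43.47 kg (target 43.47 kg)
  SiO2: 65.09·0.3312 + 682.7·0.6380 = 457.1 kg (target 457.1 kg)
  ZnO: 39.33·0.9980 = 39.25 kg (target 39.25 kg)
  K2O: 140.5·0.6791 = 95.41 kg (target 95.41 kg)
  Na2O: 105.2·0.4353 = 45.79 kg (target 45.79 kg)
The glass-mass cross-check: batch total minus LOI = 1000 kg (summing oxide targets gives 1000 kg; the stated basis being 1000 kg — a pure rounding effect).
Whole-batch sum: Σ batch = 1140 kg; the LOI term Σ batch·LOI equals 139.9 kg; yield = glass ÷ total batch = 87.73%.

Batch per 1000 kg frit:
  Magnesia: 107.1 kg
  Zinc oxide: 39.33 kg
  Potassium carbonate: 140.5 kg
  Zircon sand: 65.09 kg
  Salt cake: 105.2 kg
  Talc: 682.7 kg
Total batch = 1140 kg; LOI loss = 139.9 kg; yield = 87.73%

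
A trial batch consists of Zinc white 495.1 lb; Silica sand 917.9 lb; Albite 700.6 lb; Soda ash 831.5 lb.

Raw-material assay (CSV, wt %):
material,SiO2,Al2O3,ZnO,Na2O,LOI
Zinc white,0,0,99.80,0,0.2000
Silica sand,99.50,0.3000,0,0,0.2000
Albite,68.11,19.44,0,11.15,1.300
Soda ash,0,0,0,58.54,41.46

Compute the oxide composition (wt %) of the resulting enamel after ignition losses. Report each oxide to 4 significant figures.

Working values appear rounded to 4 significant digits at each printed step; exact precision is held throughout; every reported figure is rounded only once — the derived quantities (LOI, the totals, the yield, the four compositions, glass mass) are computed starting from the weights for 2588 lb of glass at full float precision as set out in problem or answer.
Delivered oxide masses:
  SiO2: 917.9·0.9950 + 700.6·0.6811 = 1390 lb
  Al2O3: 917.9·0.003000 + 700.6·0.1944 = 139.0 lb
  ZnO: 495.1·0.9980 = 494.1 lb
  Na2O: 700.6·0.1115 + 831.5·0.5854 = 564.9 lb
LOI: 495.1·0.002000 + 917.9·0.002000 + 700.6·0.01300 + 831.5·0.4146 = 356.7 lb
batch − LOI leaves glass = 2945 − 356.7 = 2588 lb (equal to the oxide-mass sum)
wt % = oxide mass / glass mass × 100

Glass mass = 2588 lb (batch 2945 − LOI 356.7).
Composition: SiO2 53.72%, Al2O3 5.368%, ZnO 19.09%, Na2O 21.82%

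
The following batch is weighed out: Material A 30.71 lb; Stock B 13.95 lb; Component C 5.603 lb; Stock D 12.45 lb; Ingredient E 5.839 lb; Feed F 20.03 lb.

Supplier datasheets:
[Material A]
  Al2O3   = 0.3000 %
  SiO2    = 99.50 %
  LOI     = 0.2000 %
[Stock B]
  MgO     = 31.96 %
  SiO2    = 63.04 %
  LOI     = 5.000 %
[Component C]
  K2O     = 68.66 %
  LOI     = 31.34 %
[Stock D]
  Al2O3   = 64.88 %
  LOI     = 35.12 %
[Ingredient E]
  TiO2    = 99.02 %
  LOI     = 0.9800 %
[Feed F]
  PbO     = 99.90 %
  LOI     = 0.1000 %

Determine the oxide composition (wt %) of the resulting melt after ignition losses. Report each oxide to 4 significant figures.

Every computation maintains exact precision at each step; the intermediate values are printed, with 4-significant-digit rounding, across the worked steps. Exactly one rounding lands on each reported result. Derived quantities are carried in full precision (net glass mass, LOI, yield, totals, the six compositions) using the weight values at 81.62 lb of glass exactly as shown in either problem or answer.
Oxide masses out of the charge:
  K2O: 5.603·0.6866 = 3.847 lb
  MgO: 13.95·0.3196 = 4.458 lb
  TiO2: 5.839·0.9902 = 5.782 lb
  Al2O3: 30.71·0.003000 + 12.45·0.6488 = 8.170 lb
  SiO2: 30.71·0.9950 + 13.95·0.6304 = 39.35 lb
  PbO: 20.03·0.9990 = 20.01 lb
LOI: 30.71·0.002000 + 13.95·0.05000 + 5.603·0.3134 + 12.45·0.3512 + 5.839·0.009800 + 20.03·0.001000 = 6.965 lb
Glass mass = batch − LOI = 88.58 − 6.965 = 81.62 lb (= Σ oxide masses)
percent by weight: oxide/glass ×100

Glass mass = 81.62 lb (batch 88.58 − LOI 6.965).
Composition: K2O 4.713%, MgO 5.463%, TiO2 7.084%, Al2O3 10.01%, SiO2 48.21%, PbO 24.52%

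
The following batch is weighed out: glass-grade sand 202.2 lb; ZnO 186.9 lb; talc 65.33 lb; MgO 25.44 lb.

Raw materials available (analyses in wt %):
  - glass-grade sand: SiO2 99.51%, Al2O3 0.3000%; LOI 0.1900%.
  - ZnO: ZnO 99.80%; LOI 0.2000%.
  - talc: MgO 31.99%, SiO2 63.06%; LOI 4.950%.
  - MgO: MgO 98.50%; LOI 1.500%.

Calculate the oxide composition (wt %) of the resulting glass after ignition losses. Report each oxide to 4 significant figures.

Mid-chain values are printed, rounded to 4 significant digits, within the worked lines. All internal work maintains full float precision at all times; each reported number receives exactly one rounding. Derived quantities (yield, ignition loss, four oxide percentages, net glass mass, the totals) are re-derived in exact precision starting from the weights for 475.5 lb of glass exactly as shown in the question or the answer.
Mass of each oxide from the mix:
  MgO: 65.33·0.3199 + 25.44·0.9850 = 45.96 lb
  SiO2: 202.2·0.9951 + 65.33·0.6306 = 242.4 lb
  ZnO: 186.9·0.9980 = 186.5 lb
  Al2O3: 202.2·0.003000 = 0.6066 lb
LOI: 202.2·0.001900 + 186.9·0.002000 + 65.33·0.04950 + 25.44·0.01500 = 4.373 lb
batch − LOI leaves glass = 479.9 − 4.373 = 475.5 lb (= Σ oxide masses)
each oxide over glass, ×100, is wt %

Glass mass = 475.5 lb (batch 479.9 − LOI 4.373).
Composition: MgO 9.665%, SiO2 50.98%, ZnO 39.23%, Al2O3 0.1276%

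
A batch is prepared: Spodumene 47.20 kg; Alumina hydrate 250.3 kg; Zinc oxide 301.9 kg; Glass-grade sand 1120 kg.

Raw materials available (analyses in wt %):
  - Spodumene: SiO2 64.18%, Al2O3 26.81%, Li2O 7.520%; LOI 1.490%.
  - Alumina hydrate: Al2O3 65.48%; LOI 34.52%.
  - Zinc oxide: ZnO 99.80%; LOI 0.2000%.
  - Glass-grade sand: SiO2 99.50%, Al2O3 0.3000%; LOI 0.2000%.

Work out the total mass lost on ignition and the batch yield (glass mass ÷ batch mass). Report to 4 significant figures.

All internal work carries full float precision at all times; working values are printed rounded to 4 significant digits within the worked lines; a single rounding produces each reported result — the derived quantities (the yield, the totals, LOI, the four compositions, glass mass) are re-derived at full precision using the weight values for 1629 kg of glass exactly as printed in the problem or the answer.
Material-by-material LOI:
  Spodumene: 47.20 × 0.01490 = 0.7033 kg
  Alumina hydrate: 250.3 × 0.3452 = 86.40 kg
  Zinc oxide: 301.9 × 0.002000 = 0.6038 kg
  Glass-grade sand: 1120 × 0.002000 = 2.240 kg
Total LOI = 89.95 kg
Glass = batch − LOI = 1719 − 89.95 = 1629 kg

LOI loss = 89.95 kg; glass = 1629 kg; yield = 94.77%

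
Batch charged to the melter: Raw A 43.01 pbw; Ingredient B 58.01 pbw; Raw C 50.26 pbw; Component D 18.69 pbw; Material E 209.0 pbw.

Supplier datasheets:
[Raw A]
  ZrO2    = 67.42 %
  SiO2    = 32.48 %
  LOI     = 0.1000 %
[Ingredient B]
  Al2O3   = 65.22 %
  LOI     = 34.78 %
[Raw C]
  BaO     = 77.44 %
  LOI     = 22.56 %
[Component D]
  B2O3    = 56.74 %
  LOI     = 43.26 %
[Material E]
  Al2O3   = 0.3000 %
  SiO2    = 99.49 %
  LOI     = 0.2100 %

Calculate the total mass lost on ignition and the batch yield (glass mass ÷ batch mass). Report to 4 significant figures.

In-progress results are displayed rounded to four significant figures on the page — each numeric step keeps full precision at every stage — every reported value includes exactly one rounding — derived quantities, including yield, totals, the five compositions, ignition loss, net glass mass, are rebuilt from the batch weights per 338.9 pbw of glass in exact precision exactly as printed in the problem or the answer.
Per-material ignition loss:
  Raw A: 43.01 × 0.001000 = 0.04301 pbw
  Ingredient B: 58.01 × 0.3478 = 20.18 pbw
  Raw C: 50.26 × 0.2256 = 11.34 pbw
  Component D: 18.69 × 0.4326 = 8.085 pbw
  Material E: 209.0 × 0.002100 = 0.4389 pbw
Total LOI = 40.08 pbw
Glass = batch − LOI = 379.0 − 40.08 = 338.9 pbw

LOI loss = 40.08 pbw; glass = 338.9 pbw; yield = 89.42%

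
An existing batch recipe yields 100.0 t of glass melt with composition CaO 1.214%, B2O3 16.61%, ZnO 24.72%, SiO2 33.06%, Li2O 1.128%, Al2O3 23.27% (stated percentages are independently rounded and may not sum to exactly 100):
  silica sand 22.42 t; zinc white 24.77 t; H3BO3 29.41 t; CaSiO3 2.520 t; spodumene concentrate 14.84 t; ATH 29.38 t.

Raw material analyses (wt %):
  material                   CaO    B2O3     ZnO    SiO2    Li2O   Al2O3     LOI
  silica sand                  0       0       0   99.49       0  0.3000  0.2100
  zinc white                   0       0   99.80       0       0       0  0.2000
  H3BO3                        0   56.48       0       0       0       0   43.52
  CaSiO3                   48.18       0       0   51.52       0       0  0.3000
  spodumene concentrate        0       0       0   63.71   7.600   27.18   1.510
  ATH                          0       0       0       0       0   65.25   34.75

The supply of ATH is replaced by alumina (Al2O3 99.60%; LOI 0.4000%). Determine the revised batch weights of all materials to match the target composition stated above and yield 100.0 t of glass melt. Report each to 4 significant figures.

Revised batch per 100.0 t glass melt:
  silica sand: 22.42 t
  zinc white: 24.77 t
  H3BO3: 29.41 t
  CaSiO3: 2.520 t
  spodumene concentrate: 14.84 t
  alumina: 19.25 t
Total batch = 113.2 t; LOI loss = 13.20 t

The working math runs at exact precision through the solve. The intermediate values are shown rounded to 4 significant figures within the worked lines — each reported result receives exactly one rounding. Derived quantities (the yield, glass mass, the six compositions, ignition loss, totals) are recomputed at full float precision starting from the weights on 100.0 t of glass, as written in question or answer.
Target masses of each oxide per 100.0 t glass melt:
  CaO: 1.214% × 100.0 = 1.214 t
  B2O3: 16.61% × 100.0 = 16.61 t
  ZnO: 24.72% × 100.0 = 24.72 t
  SiO2: 33.06% × 100.0 = 33.06 t
  Li2O: 1.128% × 100.0 = 1.128 t
  Al2O3: 23.27% × 100.0 = 23.27 t
Oxide-by-oxide audit per the reported batch figures, on the stated basis (each sum matches its target mass up to rounding of the answer):
  CaO: 2.520·0.4818 = 1.214 t (target 1.214 t)
  B2O3: 29.41·0.5648 = 16.61 t (target 16.61 t)
  ZnO: 24.77·0.9980 = 24.72 t (target 24.72 t)
  SiO2: 22.42·0.9949 + 2.520·0.5152 + 14.84·0.6371 = 33.06 t (target 33.06 t)
  Li2O: 14.84·0.07600 = 1.128 t (target 1.128 t)
  Al2O3: 22.42·0.003000 + 14.84·0.2718 + 19.25·0.9960 = 23.27 t (target 23.27 t)
Consistency of the glass mass: batch Σ − ignition loss = 100.0 t (targets for the oxides total 100.0 t; with the basis standing at 100.0 t — rounding explains the deltas).
Adding the batch up: Σ batch = 113.2 t; LOI loss = Σ batch·LOI = 13.20 t; glass ÷ batch gives a yield of 88.34%.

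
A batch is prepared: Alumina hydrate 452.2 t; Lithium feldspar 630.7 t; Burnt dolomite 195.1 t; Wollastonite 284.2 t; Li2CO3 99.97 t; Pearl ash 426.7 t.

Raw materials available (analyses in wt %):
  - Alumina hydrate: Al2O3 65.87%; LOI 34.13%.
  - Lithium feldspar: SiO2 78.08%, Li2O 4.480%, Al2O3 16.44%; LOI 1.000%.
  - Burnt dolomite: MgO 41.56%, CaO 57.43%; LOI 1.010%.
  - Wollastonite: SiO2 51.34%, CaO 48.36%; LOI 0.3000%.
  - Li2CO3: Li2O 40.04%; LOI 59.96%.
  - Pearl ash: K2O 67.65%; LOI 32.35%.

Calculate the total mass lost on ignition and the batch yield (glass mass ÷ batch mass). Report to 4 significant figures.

LOI loss = 361.4 t; glass = 1727 t; yield = 82.70%

The working math maintains exact precision at every stage. Working values are displayed (rounded to four significant digits) at each printed step; a single rounding yields every reported value; the derived quantities (totals, glass mass, ignition loss, six oxide percentages, the yield) are recomputed starting from the weights at 1727 t of glass in full precision, precisely as stated by the problem or answer text.
Each material's LOI contribution:
  Alumina hydrate: 452.2 × 0.3413 = 154.3 t
  Lithium feldspar: 630.7 × 0.01000 = 6.307 t
  Burnt dolomite: 195.1 × 0.01010 = 1.971 t
  Wollastonite: 284.2 × 0.003000 = 0.8526 t
  Li2CO3: 99.97 × 0.5996 = 59.94 t
  Pearl ash: 426.7 × 0.3235 = 138.0 t
Total LOI = 361.4 t
Glass = batch − LOI = 2089 − 361.4 = 1727 t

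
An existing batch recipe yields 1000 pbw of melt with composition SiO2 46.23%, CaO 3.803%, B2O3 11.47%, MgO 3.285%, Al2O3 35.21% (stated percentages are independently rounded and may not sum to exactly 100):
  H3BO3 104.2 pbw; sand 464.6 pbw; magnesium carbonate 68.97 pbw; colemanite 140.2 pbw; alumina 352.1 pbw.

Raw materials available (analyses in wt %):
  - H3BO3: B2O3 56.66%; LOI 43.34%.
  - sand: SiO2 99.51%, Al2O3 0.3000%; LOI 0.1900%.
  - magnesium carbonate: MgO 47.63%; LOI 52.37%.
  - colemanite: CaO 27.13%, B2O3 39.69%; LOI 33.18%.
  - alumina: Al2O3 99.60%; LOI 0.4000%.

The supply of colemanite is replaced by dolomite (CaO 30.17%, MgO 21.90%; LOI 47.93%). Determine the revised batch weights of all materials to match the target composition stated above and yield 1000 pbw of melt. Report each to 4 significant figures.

Revised batch per 1000 pbw melt:
  H3BO3: 202.4 pbw
  sand: 464.6 pbw
  magnesium carbonate: 11.01 pbw
  dolomite: 126.1 pbw
  alumina: 352.1 pbw
Total batch = 1156 pbw; LOI loss = 156.2 pbw

The working math runs at full precision end to end; values along the way are displayed rounded to 4 significant figures on the page. Each reported value is rounded exactly once; all derived quantities (five oxide percentages, ignition loss, net glass mass, yield, the totals) are rebuilt from the weighed amounts on 1000 pbw of glass at full precision, as written in the question or the answer.
Target oxide masses per 1000 pbw melt:
  SiO2: 46.23% × 1000 = 462.3 pbw
  CaO: 3.803% × 1000 = 38.03 pbw
  B2O3: 11.47% × 1000 = 114.7 pbw
  MgO: 3.285% × 1000 = 32.85 pbw
  Al2O3: 35.21% × 1000 = 352.1 pbw
A balance pass over the oxides, from the weights as reported, per the basis as stated (summed amounts equal target values once rounding is allowed for):
  SiO2: 464.6·0.9951 = 462.3 pbw (target 462.3 pbw)
  CaO: 126.1·0.3017 = 38.04 pbw (target 38.03 pbw)
  B2O3: 202.4·0.5666 = 114.7 pbw (target 114.7 pbw)
  MgO: 11.01·0.4763 + 126.1·0.2190 = 32.86 pbw (target 32.85 pbw)
  Al2O3: 464.6·0.003000 + 352.1·0.9960 = 352.1 pbw (target 352.1 pbw)
Glass-mass sanity pass: whole batch net of LOI = 1000 pbw (targets for the oxides total 1000 pbw; against the stated basis, 1000 pbw — deltas are rounding alone).
Batch total: Σ batch = 1156 pbw; LOI removed, Σ of batch·LOI: 156.2 pbw; yield = glass ÷ total batch = 86.49%.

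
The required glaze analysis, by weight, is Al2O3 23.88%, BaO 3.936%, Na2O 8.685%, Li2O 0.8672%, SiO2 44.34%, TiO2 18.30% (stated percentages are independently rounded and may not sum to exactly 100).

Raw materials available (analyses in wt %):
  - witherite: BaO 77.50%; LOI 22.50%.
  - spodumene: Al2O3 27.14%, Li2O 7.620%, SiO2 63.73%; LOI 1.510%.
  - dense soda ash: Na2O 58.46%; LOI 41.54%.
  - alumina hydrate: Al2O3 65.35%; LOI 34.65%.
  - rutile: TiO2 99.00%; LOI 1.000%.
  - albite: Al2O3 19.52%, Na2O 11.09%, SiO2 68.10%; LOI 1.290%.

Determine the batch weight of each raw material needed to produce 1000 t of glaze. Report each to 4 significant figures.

Batch per 1000 t glaze:
  witherite: 50.79 t
  spodumene: 113.8 t
  dense soda ash: 45.25 t
  alumina hydrate: 155.5 t
  rutile: 184.8 t
  albite: 544.6 t
Total batch = 1095 t; LOI loss = 94.70 t; yield = 91.35%

Mid-chain values are displayed rounded off to 4 significant figures between the steps — every computation maintains full float precision all the way through. Every reported value is rounded only once; derived quantities, which include the six compositions, ignition loss, yield, glass mass, the totals, are rebuilt at exact precision, precisely as stated by problem or answer, from the batch weights on 1000 t of glass.
Oxide mass targets, per 1000 t glaze:
  Al2O3: 23.88% × 1000 = 238.8 t
  BaO: 3.936% × 1000 = 39.36 t
  Na2O: 8.685% × 1000 = 86.85 t
  Li2O: 0.8672% × 1000 = 8.672 t
  SiO2: 44.34% × 1000 = 443.4 t
  TiO2: 18.30% × 1000 = 183.0 t
Checking each oxide sum per the reported batch figures, versus the basis set out (sums match the target masses exact up to rounding of places):
  Al2O3: 113.8·0.2714 + 155.5·0.6535 + 544.6·0.1952 = 238.8 t (target 238.8 t)
  BaO: 50.79·0.7750 = 39.36 t (target 39.36 t)
  Na2O: 45.25·0.5846 + 544.6·0.1109 = 86.85 t (target 86.85 t)
  Li2O: 113.8·0.07620 = 8.672 t (target 8.672 t)
  SiO2: 113.8·0.6373 + 544.6·0.6810 = 443.4 t (target 443.4 t)
  TiO2: 184.8·0.9900 = 183.0 t (target 183.0 t)
Glass-mass sanity pass: batch total minus LOI = 1000 t (targets for the oxides total 1000 t; versus the stated basis of 1000 t — differing by rounding only).
Summing the batch: Σ batch = 1095 t; Σ batch·LOI gives LOI loss = 94.70 t; as yield: glass ÷ batch → 91.35%.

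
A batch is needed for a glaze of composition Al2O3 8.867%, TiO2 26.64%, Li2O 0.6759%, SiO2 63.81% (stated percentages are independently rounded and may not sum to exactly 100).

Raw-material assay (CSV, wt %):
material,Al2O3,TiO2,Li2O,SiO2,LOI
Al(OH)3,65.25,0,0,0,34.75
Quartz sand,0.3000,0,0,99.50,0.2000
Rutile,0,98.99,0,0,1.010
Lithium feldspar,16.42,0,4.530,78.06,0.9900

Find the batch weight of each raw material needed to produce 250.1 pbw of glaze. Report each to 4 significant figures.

Values along the way appear, rounded to four significant digits, as written — all internal work carries full float precision at each step. A single rounding completes each reported result; derived quantities are carried in full float precision (the totals, yield, net glass mass, ignition loss, the four compositions) using the weight values per 250.1 pbw of glass, exactly as shown in either problem or answer.
Target oxide masses per 250.1 pbw glaze:
  Al2O3: 8.867% × 250.1 = 22.18 pbw
  TiO2: 26.64% × 250.1 = 66.63 pbw
  Li2O: 0.6759% × 250.1 = 1.690 pbw
  SiO2: 63.81% × 250.1 = 159.6 pbw
Checking each oxide sum on the weights just shown, at the basis given (delivered sums recover each target inside rounding margins):
  Al2O3: 23.99·0.6525 + 131.1·0.003000 + 37.32·0.1642 = 22.17 pbw (target 22.18 pbw)
  TiO2: 67.31·0.9899 = 66.63 pbw (target 66.63 pbw)
  Li2O: 37.32·0.04530 = 1.691 pbw (target 1.690 pbw)
  SiO2: 131.1·0.9950 + 37.32·0.7806 = 159.6 pbw (target 159.6 pbw)
Auditing the glass mass value: the batch minus its LOI: 250.1 pbw (per-oxide target masses sum to 250.1 pbw; with the basis standing at 250.1 pbw — rounding explains the deltas).
Summing the batch: Σ batch = 259.7 pbw; ignition loss, Σ(batch × LOI) = 9.648 pbw; glass ÷ batch gives a yield of 96.29%.

Batch per 250.1 pbw glaze:
  Al(OH)3: 23.99 pbw
  Quartz sand: 131.1 pbw
  Rutile: 67.31 pbw
  Lithium feldspar: 37.32 pbw
Total batch = 259.7 pbw; LOI loss = 9.648 pbw; yield = 96.29%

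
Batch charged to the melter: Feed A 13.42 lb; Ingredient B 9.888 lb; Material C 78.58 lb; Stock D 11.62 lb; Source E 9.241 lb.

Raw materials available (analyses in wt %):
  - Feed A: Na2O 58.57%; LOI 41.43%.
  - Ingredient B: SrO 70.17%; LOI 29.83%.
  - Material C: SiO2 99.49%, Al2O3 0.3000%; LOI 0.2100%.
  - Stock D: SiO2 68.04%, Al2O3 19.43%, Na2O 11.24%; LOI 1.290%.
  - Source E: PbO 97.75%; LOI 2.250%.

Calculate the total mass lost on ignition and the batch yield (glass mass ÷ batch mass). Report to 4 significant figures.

The intermediate values are shown (rounded to four significant figures) as written; exact precision is kept in all steps. Every reported figure takes just one rounding — the derived quantities, including ignition loss, the totals, net glass mass, the five compositions, yield, are recomputed starting from the weights on 113.7 lb of glass at full precision as written in either problem or answer.
Each material's LOI contribution:
  Feed A: 13.42 × 0.4143 = 5.560 lb
  Ingredient B: 9.888 × 0.2983 = 2.950 lb
  Material C: 78.58 × 0.002100 = 0.1650 lb
  Stock D: 11.62 × 0.01290 = 0.1499 lb
  Source E: 9.241 × 0.02250 = 0.2079 lb
Total LOI = 9.032 lb
Glass = batch − LOI = 122.7 − 9.032 = 113.7 lb

LOI loss = 9.032 lb; glass = 113.7 lb; yield = 92.64%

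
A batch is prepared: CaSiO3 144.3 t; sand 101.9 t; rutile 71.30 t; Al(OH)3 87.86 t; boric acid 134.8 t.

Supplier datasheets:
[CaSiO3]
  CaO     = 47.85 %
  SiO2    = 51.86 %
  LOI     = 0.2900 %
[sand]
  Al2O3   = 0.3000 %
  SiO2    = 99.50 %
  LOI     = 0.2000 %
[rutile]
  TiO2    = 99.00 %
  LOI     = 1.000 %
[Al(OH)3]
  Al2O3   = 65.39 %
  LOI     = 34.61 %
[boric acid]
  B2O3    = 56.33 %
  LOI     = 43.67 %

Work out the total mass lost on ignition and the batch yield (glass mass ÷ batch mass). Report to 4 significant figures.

LOI loss = 90.61 t; glass = 449.5 t; yield = 83.23%

The whole derivation carries full float precision through every step — intermediates appear rounded to four significant digits within the worked lines. Every reported figure takes just one rounding; the derived quantities (five oxide percentages, the totals, the yield, ignition loss, net glass mass) are computed from the weighed amounts on 449.5 t of glass at exact precision as quoted within the problem or the answer.
LOI of each material in turn:
  CaSiO3: 144.3 × 0.002900 = 0.4185 t
  sand: 101.9 × 0.002000 = 0.2038 t
  rutile: 71.30 × 0.01000 = 0.7130 t
  Al(OH)3: 87.86 × 0.3461 = 30.41 t
  boric acid: 134.8 × 0.4367 = 58.87 t
Total LOI = 90.61 t
Glass = batch − LOI = 540.2 − 90.61 = 449.5 t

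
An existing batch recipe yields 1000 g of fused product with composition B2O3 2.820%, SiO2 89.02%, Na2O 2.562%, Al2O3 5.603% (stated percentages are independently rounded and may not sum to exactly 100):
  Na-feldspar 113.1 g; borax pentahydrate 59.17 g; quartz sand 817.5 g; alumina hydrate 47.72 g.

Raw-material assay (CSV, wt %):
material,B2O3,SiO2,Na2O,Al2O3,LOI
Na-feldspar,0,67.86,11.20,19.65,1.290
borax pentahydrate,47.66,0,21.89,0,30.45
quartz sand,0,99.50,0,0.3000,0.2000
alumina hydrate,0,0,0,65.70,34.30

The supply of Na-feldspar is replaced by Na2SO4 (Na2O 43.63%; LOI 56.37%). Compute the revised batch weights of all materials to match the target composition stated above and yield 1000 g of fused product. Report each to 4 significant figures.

Every computation keeps full float precision through the solve; the intermediate values appear rounded to 4 significant figures in the working — each reported result undergoes a single rounding — all derived quantities, which include totals, net glass mass, ignition loss, yield, four oxide percentages, are computed at exact precision, as quoted within problem or answer, from the batch weights for 1000 g of glass.
Target masses of each oxide per 1000 g fused product:
  B2O3: 2.820% × 1000 = 28.20 g
  SiO2: 89.02% × 1000 = 890.2 g
  Na2O: 2.562% × 1000 = 25.62 g
  Al2O3: 5.603% × 1000 = 56.03 g
Verifying the oxide balance on the weights just shown, against the basis in use (each sum matches its target mass inside rounding margins):
  B2O3: 59.17·0.4766 = 28.20 g (target 28.20 g)
  SiO2: 894.7·0.9950 = 890.2 g (target 890.2 g)
  Na2O: 29.03·0.4363 + 59.17·0.2189 = 25.62 g (target 25.62 g)
  Al2O3: 894.7·0.003000 + 81.20·0.6570 = 56.03 g (target 56.03 g)
Glass mass check: batch Σ − ignition loss = 1000 g (the Σ of target masses is 1000 g; basis as stated: 1000 g — a pure rounding effect).
Batch total: Σ batch = 1064 g; loss to ignition Σ batch·LOI = 64.02 g; yield, glass over the total, = 93.98%.

Revised batch per 1000 g fused product:
  Na2SO4: 29.03 g
  borax pentahydrate: 59.17 g
  quartz sand: 894.7 g
  alumina hydrate: 81.20 g
Total batch = 1064 g; LOI loss = 64.02 g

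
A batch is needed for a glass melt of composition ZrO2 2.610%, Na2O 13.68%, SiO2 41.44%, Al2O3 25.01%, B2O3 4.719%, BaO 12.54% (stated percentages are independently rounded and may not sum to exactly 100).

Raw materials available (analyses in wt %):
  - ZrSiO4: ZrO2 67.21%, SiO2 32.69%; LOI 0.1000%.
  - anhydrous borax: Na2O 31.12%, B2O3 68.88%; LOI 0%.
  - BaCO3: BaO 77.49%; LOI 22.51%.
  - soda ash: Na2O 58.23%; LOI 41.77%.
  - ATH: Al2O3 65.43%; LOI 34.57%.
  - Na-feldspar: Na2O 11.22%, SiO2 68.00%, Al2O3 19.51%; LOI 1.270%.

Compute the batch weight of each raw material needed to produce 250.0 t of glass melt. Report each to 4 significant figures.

Mid-chain values are printed (rounded to 4 significant figures) alongside each step — full float precision is kept from first step to last — each reported figure takes exactly one rounding — derived quantities (glass mass, LOI, the totals, yield, the six compositions) are re-derived at full precision starting from the weights per 250.0 t of glass, as they appear in problem or answer.
Oxide-by-oxide targets in 250.0 t glass melt:
  ZrO2: 2.610% × 250.0 = 6.525 t
  Na2O: 13.68% × 250.0 = 34.20 t
  SiO2: 41.44% × 250.0 = 103.6 t
  Al2O3: 25.01% × 250.0 = 62.52 t
  B2O3: 4.719% × 250.0 = 11.80 t
  BaO: 12.54% × 250.0 = 31.35 t
Oxide-by-oxide audit per the reported batch figures, under the basis named above (each sum matches its target mass exact up to rounding of places):
  ZrO2: 9.708·0.6721 = 6.525 t (target 6.525 t)
  Na2O: 17.13·0.3112 + 21.12·0.5823 + 147.7·0.1122 = 34.20 t (target 34.20 t)
  SiO2: 9.708·0.3269 + 147.7·0.6800 = 103.6 t (target 103.6 t)
  Al2O3: 51.52·0.6543 + 147.7·0.1951 = 62.53 t (target 62.52 t)
  B2O3: 17.13·0.6888 = 11.80 t (target 11.80 t)
  BaO: 40.46·0.7749 = 31.35 t (target 31.35 t)
Consistency of the glass mass: total batch − LOI = 250.0 t (targets for the oxides total 250.0 t; basis as stated: 250.0 t — deltas are rounding alone).
Total batch = Σ batch = 287.6 t; the LOI term Σ batch·LOI equals 37.63 t; yield = glass ÷ total batch = 86.92%.

Batch per 250.0 t glass melt:
  ZrSiO4: 9.708 t
  anhydrous borax: 17.13 t
  BaCO3: 40.46 t
  soda ash: 21.12 t
  ATH: 51.52 t
  Na-feldspar: 147.7 t
Total batch = 287.6 t; LOI loss = 37.63 t; yield = 86.92%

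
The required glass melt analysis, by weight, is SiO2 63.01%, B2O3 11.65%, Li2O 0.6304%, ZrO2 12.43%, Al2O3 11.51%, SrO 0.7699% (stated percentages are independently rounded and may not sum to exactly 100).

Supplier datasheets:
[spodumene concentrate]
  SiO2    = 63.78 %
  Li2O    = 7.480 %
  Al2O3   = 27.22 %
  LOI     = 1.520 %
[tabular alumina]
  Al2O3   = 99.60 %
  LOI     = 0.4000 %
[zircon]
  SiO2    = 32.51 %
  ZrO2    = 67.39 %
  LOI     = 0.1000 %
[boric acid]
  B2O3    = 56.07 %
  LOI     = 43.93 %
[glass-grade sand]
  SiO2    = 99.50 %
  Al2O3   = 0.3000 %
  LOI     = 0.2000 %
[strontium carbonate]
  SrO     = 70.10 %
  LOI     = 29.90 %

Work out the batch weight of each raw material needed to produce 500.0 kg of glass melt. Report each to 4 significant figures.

The intermediate values are printed, with 4-significant-figure rounding, between the steps. All internal work carries full precision end to end; every reported figure includes exactly one rounding; all derived quantities (the yield, the six compositions, net glass mass, ignition loss, totals) are carried starting from the weights per 500.0 kg of glass in full precision as set out in question or answer.
Target oxide masses per 500.0 kg glass melt:
  SiO2: 63.01% × 500.0 = 315.0 kg
  B2O3: 11.65% × 500.0 = 58.25 kg
  Li2O: 0.6304% × 500.0 = 3.152 kg
  ZrO2: 12.43% × 500.0 = 62.15 kg
  Al2O3: 11.51% × 500.0 = 57.55 kg
  SrO: 0.7699% × 500.0 = 3.850 kg
A balance pass over the oxides, working from each reported weight, at the basis given (summed amounts equal target values within answer rounding):
  SiO2: 42.14·0.6378 + 92.22·0.3251 + 259.5·0.9950 = 315.1 kg (target 315.0 kg)
  B2O3: 103.9·0.5607 = 58.26 kg (target 58.25 kg)
  Li2O: 42.14·0.07480 = 3.152 kg (target 3.152 kg)
  ZrO2: 92.22·0.6739 = 62.15 kg (target 62.15 kg)
  Al2O3: 42.14·0.2722 + 45.48·0.9960 + 259.5·0.003000 = 57.55 kg (target 57.55 kg)
  SrO: 5.491·0.7010 = 3.849 kg (target 3.850 kg)
Glass mass check: whole batch net of LOI = 500.0 kg (the Σ of target masses is 500.0 kg; versus the stated basis of 500.0 kg — rounding explains the deltas).
Batch grand total — Σ batch = 548.7 kg; ignition loss, Σ(batch × LOI) = 48.72 kg; yield: glass divided by total = 91.12%.

Batch per 500.0 kg glass melt:
  spodumene concentrate: 42.14 kg
  tabular alumina: 45.48 kg
  zircon: 92.22 kg
  boric acid: 103.9 kg
  glass-grade sand: 259.5 kg
  strontium carbonate: 5.491 kg
Total batch = 548.7 kg; LOI loss = 48.72 kg; yield = 91.12%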